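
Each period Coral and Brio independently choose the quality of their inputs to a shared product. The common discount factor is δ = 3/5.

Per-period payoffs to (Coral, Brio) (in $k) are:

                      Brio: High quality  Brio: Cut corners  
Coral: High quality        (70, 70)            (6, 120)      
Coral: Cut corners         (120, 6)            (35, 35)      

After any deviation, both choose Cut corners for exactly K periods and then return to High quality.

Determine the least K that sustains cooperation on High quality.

6

Need Σ_{k=1}^{K} δ^k ≥ (120−70)/(70−35) = 1.4286 at δ = 3/5.
At K = 5 the sum is 1.3834 < 1.4286; at K = 6 it is 1.4300 ≥ 1.4286.
So the minimum punishment length is K = 6.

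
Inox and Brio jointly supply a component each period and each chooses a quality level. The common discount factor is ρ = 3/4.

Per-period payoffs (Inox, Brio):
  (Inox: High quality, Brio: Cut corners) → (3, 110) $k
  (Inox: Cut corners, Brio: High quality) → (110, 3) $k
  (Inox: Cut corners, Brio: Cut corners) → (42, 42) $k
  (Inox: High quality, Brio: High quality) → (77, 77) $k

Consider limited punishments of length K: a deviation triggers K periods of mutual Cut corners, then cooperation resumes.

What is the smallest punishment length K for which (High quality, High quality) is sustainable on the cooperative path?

2

Need Σ_{k=1}^{K} ρ^k ≥ (110−77)/(77−42) = 0.9429 at ρ = 3/4.
At K = 1 the sum is 0.7500 < 0.9429; at K = 2 it is 1.3125 ≥ 0.9429.
So the minimum punishment length is K = 2.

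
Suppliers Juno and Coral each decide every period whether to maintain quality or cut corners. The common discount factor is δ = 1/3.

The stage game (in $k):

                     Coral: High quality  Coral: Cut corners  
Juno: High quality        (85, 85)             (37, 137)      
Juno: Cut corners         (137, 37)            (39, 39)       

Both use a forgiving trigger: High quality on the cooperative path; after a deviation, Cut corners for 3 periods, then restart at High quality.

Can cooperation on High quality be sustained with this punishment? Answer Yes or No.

No

Comparing payoff streams over the 4 periods until play realigns: cooperate → 85(1+δ+…+δ^3); deviate → 137 + 39(δ+…+δ^3).
Cooperation is sustained iff (85−39)(δ+…+δ^3) ≥ 137−85.
δ+…+δ^3 = 1/3·(1−(1/3)^3)/(1−1/3) = 0.4815, and (137−85)/(85−39) = 1.1304.
0.4815 < 1.1304, so cooperation is not sustainable.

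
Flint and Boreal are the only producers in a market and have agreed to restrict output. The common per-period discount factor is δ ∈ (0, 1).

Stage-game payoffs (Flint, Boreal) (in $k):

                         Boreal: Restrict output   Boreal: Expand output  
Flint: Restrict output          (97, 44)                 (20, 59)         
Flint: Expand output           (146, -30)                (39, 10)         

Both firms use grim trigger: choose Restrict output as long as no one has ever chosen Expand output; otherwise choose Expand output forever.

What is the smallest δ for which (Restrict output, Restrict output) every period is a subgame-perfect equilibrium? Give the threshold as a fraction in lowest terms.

49/107

Flint: cooperation gives 97 each period; deviation gives 146 once then 39 forever.
  97/(1−δ) ≥ 146 + 39δ/(1−δ) ⇒ δ ≥ 49/107.
Boreal: cooperation gives 44 each period; deviation gives 59 once then 10 forever.
  δ ≥ 15/49.
Both must hold, so the binding constraint is Flint's: δ ≥ 49/107.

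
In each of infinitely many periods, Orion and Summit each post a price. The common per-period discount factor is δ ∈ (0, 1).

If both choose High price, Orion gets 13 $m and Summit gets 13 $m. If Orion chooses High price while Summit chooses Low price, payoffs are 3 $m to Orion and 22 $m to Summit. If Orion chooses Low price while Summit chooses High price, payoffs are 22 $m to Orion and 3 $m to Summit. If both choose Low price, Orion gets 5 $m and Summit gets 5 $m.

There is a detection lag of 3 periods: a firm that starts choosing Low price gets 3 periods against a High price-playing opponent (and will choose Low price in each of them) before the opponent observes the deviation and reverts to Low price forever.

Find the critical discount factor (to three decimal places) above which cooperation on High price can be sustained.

0.809

A deviator earns 22 for 3 periods, then 5 forever; cooperating earns 13 forever. Multiplying the IC by (1−δ):
13 ≥ 22(1−δ^3) + 5δ^3, so 17·δ^3 ≥ 9 and δ^3 ≥ 9/17.
δ ≥ (9/17)^(1/3) ≈ 0.809.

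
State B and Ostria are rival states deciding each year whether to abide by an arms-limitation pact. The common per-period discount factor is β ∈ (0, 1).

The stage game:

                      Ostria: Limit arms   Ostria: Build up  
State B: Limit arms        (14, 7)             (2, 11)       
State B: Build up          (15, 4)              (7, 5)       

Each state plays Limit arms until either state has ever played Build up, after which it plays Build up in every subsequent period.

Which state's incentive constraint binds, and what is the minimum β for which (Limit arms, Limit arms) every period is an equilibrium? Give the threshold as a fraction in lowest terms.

For State B: deviation gain 15−14 = 1, per-period punishment loss 14−7 = 7. IC gives β ≥ 1/8.
For Ostria: gain 4, loss 2 per period, so β ≥ 4/6 = 2/3.
The tighter constraint is Ostria's, so cooperation needs β ≥ 2/3.

Ostria; β ≥ 2/3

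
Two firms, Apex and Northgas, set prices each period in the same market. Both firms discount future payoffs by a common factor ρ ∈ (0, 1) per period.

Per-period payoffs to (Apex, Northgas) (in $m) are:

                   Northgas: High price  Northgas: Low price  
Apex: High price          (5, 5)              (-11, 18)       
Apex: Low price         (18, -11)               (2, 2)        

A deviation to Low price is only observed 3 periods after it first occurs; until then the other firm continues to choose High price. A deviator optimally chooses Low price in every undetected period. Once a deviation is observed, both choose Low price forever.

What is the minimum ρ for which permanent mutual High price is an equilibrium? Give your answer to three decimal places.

0.933

A deviator earns 18 for 3 periods, then 2 forever; cooperating earns 5 forever. Multiplying the IC by (1−ρ):
5 ≥ 18(1−ρ^3) + 2ρ^3, so 16·ρ^3 ≥ 13 and ρ^3 ≥ 13/16.
ρ ≥ (13/16)^(1/3) ≈ 0.933.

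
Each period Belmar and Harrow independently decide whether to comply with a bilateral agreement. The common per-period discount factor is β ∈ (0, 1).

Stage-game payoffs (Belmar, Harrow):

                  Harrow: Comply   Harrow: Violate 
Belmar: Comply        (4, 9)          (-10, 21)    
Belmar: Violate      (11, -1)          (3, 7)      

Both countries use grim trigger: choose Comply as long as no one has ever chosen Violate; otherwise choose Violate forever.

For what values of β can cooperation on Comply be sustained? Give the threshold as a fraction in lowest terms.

7/8

For Belmar: deviation gain 11−4 = 7, per-period punishment loss 4−3 = 1. IC gives β ≥ 7/8.
For Harrow: gain 12, loss 2 per period, so β ≥ 12/14 = 6/7.
The tighter constraint is Belmar's, so cooperation needs β ≥ 7/8.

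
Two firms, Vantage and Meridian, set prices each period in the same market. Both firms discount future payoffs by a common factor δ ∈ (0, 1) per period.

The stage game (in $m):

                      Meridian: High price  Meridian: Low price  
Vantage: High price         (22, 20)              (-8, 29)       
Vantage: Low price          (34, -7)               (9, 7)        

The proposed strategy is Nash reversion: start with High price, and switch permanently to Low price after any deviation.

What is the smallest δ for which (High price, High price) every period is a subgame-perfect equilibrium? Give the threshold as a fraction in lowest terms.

Vantage: cooperation gives 22 each period; deviation gives 34 once then 9 forever.
  22/(1−δ) ≥ 34 + 9δ/(1−δ) ⇒ δ ≥ 12/25.
Meridian: cooperation gives 20 each period; deviation gives 29 once then 7 forever.
  δ ≥ 9/22.
Both must hold, so the binding constraint is Vantage's: δ ≥ 12/25.

12/25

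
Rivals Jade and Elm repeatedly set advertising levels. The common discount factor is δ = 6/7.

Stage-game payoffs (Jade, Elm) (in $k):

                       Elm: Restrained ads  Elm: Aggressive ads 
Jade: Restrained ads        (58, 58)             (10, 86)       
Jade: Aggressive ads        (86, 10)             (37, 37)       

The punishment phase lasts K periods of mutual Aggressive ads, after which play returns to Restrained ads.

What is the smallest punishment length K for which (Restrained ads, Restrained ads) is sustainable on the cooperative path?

IC: δ(1−δ^K)/(1−δ) ≥ (86−58)/(58−37) = 4/3.
With δ = 6/7: need 1 − δ^K ≥ 4/3·(1−6/7)/(6/7), i.e. δ^K ≤ 0.7778.
Since (6/7)^1 = 0.8571 and (6/7)^2 = 0.7347, the smallest such K is 2.

2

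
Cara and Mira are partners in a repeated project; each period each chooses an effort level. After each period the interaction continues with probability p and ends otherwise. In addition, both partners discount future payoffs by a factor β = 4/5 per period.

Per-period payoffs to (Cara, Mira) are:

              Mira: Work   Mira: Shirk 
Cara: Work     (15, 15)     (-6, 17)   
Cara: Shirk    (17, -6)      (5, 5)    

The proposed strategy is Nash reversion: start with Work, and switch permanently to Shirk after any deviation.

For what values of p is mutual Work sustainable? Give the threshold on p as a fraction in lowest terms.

5/24

Expected continuation weight on next period's payoff is β·p = 4/5·p, which plays the role of the discount factor.
Cooperation requires 4/5·p ≥ (17−15)/(17−5) = 1/6, hence p ≥ 5/24.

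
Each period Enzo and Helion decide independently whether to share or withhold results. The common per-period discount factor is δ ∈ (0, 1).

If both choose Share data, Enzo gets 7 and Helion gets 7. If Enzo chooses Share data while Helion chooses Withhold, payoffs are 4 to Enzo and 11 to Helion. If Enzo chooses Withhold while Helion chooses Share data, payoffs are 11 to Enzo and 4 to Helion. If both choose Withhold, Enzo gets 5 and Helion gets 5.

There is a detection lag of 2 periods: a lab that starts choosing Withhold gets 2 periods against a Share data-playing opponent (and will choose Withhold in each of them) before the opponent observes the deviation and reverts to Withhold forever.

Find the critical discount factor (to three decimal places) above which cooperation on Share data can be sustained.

0.816

A deviator earns 11 for 2 periods, then 5 forever; cooperating earns 7 forever. Multiplying the IC by (1−δ):
7 ≥ 11(1−δ^2) + 5δ^2, so 6·δ^2 ≥ 4 and δ^2 ≥ 2/3.
δ ≥ (2/3)^(1/2) ≈ 0.816.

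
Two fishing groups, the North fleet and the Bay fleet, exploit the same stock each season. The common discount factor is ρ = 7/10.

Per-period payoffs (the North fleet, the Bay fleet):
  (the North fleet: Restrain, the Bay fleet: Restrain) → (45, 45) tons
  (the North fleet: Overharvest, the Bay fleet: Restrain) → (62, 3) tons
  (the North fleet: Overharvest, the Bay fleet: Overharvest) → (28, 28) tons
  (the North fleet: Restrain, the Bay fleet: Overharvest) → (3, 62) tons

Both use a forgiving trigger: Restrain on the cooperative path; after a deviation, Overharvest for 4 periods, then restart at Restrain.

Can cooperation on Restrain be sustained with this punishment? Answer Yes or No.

Yes

A one-shot deviation gives 62 now, then 28 for 4 periods, then back to 45.
Gain from deviating: (62−45) today; loss: (45−28) in each of the next 4 periods.
No-deviation condition: (45−28)(ρ+…+ρ^4) ≥ 62−45, i.e. ρ+…+ρ^4 ≥ 1.
At ρ = 7/10: ρ+…+ρ^4 = 1.7731 ≥ 1.0000.
So cooperation is sustainable.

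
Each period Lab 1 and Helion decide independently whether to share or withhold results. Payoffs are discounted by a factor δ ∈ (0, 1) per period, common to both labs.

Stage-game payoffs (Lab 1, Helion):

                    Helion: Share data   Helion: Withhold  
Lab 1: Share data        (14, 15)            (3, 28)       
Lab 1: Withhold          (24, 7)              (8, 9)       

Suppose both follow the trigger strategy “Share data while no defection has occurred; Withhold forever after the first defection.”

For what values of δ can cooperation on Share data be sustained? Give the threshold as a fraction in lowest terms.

13/19

Lab 1: cooperation gives 14 each period; deviation gives 24 once then 8 forever.
  14/(1−δ) ≥ 24 + 8δ/(1−δ) ⇒ δ ≥ 10/16 = 5/8.
Helion: cooperation gives 15 each period; deviation gives 28 once then 9 forever.
  δ ≥ 13/19.
Both must hold, so the binding constraint is Helion's: δ ≥ 13/19.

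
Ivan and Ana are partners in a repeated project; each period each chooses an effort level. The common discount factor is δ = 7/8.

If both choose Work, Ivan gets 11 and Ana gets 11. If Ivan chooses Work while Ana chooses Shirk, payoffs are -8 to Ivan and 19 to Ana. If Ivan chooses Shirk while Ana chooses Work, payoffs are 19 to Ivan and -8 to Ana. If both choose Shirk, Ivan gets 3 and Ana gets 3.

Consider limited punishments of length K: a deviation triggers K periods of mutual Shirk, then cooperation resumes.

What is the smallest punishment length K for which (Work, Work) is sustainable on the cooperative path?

2

IC: δ(1−δ^K)/(1−δ) ≥ (19−11)/(11−3) = 1.
With δ = 7/8: need 1 − δ^K ≥ 1·(1−7/8)/(7/8), i.e. δ^K ≤ 0.8571.
Since (7/8)^1 = 0.8750 and (7/8)^2 = 0.7656, the smallest such K is 2.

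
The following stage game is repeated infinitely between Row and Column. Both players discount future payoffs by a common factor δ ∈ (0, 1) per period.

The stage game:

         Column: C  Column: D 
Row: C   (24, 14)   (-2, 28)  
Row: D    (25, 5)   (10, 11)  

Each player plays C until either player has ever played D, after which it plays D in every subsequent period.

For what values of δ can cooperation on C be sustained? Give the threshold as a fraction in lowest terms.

14/17

For Row: deviation gain 25−24 = 1, per-period punishment loss 24−10 = 14. IC gives δ ≥ 1/15.
For Column: gain 14, loss 3 per period, so δ ≥ 14/17.
The tighter constraint is Column's, so cooperation needs δ ≥ 14/17.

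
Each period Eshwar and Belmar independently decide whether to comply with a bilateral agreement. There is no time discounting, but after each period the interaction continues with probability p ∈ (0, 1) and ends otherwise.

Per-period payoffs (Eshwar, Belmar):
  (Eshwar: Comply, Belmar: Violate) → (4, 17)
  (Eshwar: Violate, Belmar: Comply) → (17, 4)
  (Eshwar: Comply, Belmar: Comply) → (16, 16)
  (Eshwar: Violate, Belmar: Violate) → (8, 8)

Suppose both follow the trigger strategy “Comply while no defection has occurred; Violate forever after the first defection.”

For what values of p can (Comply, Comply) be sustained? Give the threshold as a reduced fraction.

1/9

With no time discounting, the continuation probability p plays the role of the discount factor.
Grim-trigger IC: 16/(1−p) ≥ 17 + 8p/(1−p) ⇒ p ≥ (17−16)/(17−8) = 1/9.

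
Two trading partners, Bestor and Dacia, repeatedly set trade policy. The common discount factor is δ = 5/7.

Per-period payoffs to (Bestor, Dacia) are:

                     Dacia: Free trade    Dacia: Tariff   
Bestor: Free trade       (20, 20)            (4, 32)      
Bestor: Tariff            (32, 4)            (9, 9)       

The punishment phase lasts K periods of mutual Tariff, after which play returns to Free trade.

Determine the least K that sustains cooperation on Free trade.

2

Need Σ_{k=1}^{K} δ^k ≥ (32−20)/(20−9) = 1.0909 at δ = 5/7.
At K = 1 the sum is 0.7143 < 1.0909; at K = 2 it is 1.2245 ≥ 1.0909.
So the minimum punishment length is K = 2.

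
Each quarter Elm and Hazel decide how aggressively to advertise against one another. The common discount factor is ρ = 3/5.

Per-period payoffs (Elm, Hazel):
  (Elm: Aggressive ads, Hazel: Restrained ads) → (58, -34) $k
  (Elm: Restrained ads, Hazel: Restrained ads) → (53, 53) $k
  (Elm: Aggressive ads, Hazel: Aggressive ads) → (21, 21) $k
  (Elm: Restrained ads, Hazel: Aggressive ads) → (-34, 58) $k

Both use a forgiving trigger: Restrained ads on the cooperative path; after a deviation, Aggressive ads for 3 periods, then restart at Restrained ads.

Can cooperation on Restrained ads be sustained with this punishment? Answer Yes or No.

Yes

IC: ρ+…+ρ^3 ≥ (58−53)/(53−21) = 5/32.
At ρ = 3/5: partial sum = 1.1760 ≥ 0.1562. Cooperation sustainable.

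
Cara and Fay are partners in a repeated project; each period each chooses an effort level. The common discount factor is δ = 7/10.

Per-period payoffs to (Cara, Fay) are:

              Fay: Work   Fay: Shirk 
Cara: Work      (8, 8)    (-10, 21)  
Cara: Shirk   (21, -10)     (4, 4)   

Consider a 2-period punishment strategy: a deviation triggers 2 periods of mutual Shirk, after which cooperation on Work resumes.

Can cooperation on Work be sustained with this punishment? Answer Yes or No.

No

Comparing payoff streams over the 3 periods until play realigns: cooperate → 8(1+δ+…+δ^2); deviate → 21 + 4(δ+…+δ^2).
Cooperation is sustained iff (8−4)(δ+…+δ^2) ≥ 21−8.
δ+…+δ^2 = 7/10·(1−(7/10)^2)/(1−7/10) = 1.1900, and (21−8)/(8−4) = 3.2500.
1.1900 < 3.2500, so cooperation is not sustainable.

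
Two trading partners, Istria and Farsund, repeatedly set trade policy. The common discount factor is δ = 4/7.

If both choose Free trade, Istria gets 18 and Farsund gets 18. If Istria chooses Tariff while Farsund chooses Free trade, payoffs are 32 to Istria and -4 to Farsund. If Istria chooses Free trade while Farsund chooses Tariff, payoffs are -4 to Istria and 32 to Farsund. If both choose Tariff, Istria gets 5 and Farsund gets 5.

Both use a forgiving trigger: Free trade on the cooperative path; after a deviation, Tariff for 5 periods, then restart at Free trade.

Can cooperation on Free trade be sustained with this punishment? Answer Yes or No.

Yes

IC: δ+…+δ^5 ≥ (32−18)/(18−5) = 14/13.
At δ = 4/7: partial sum = 1.2521 ≥ 1.0769. Cooperation sustainable.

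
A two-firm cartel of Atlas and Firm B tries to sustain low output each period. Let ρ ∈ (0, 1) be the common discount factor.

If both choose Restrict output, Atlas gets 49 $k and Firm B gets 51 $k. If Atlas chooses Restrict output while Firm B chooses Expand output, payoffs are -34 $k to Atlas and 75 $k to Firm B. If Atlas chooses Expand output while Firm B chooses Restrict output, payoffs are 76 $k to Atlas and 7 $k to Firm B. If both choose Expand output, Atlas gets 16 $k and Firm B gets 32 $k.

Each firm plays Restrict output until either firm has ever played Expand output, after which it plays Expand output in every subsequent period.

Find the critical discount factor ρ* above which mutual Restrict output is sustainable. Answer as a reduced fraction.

For Atlas: deviation gain 76−49 = 27, per-period punishment loss 49−16 = 33. IC gives ρ ≥ 27/60 = 9/20.
For Firm B: gain 24, loss 19 per period, so ρ ≥ 24/43.
The tighter constraint is Firm B's, so cooperation needs ρ ≥ 24/43.

24/43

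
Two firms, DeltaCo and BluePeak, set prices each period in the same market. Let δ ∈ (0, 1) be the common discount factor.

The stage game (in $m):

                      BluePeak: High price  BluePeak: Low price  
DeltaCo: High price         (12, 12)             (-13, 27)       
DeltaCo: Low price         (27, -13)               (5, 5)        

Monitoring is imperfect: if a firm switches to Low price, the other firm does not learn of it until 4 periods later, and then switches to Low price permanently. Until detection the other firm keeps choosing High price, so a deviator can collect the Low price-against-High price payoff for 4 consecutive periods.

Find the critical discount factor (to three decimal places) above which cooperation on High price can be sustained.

0.909

A deviator earns 27 for 4 periods, then 5 forever; cooperating earns 12 forever. Multiplying the IC by (1−δ):
12 ≥ 27(1−δ^4) + 5δ^4, so 22·δ^4 ≥ 15 and δ^4 ≥ 15/22.
δ ≥ (15/22)^(1/4) ≈ 0.909.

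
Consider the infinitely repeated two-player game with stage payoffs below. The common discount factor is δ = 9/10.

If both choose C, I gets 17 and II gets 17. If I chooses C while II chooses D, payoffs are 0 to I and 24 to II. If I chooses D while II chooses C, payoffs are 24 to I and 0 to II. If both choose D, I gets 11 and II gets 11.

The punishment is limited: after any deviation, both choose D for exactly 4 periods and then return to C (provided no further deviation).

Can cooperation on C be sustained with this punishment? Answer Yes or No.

Yes

A one-shot deviation gives 24 now, then 11 for 4 periods, then back to 17.
Gain from deviating: (24−17) today; loss: (17−11) in each of the next 4 periods.
No-deviation condition: (17−11)(δ+…+δ^4) ≥ 24−17, i.e. δ+…+δ^4 ≥ 7/6.
At δ = 9/10: δ+…+δ^4 = 3.0951 ≥ 1.1667.
So cooperation is sustainable.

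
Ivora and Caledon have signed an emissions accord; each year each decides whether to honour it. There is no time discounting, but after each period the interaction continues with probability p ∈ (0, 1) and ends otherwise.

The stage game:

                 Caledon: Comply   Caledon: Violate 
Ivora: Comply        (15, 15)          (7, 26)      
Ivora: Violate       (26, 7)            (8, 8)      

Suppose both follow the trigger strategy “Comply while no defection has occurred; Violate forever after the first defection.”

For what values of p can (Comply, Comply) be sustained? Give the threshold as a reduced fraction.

11/18

Expected cooperation value is 15 + p·15 + p²·15 + … = 15/(1−p); deviation gives 26 + p·8/(1−p).
15 ≥ 26(1−p) + 8p ⇒ 18p ≥ 11 ⇒ p ≥ 11/18.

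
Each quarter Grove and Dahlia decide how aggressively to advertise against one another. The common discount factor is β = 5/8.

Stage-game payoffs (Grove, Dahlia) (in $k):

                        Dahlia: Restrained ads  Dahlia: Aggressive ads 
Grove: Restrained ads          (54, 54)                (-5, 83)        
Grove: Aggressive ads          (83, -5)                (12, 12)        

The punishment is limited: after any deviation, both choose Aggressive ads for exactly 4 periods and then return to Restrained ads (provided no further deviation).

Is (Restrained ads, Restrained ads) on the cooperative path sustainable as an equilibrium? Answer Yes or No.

Comparing payoff streams over the 5 periods until play realigns: cooperate → 54(1+β+…+β^4); deviate → 83 + 12(β+…+β^4).
Cooperation is sustained iff (54−12)(β+…+β^4) ≥ 83−54.
β+…+β^4 = 5/8·(1−(5/8)^4)/(1−5/8) = 1.4124, and (83−54)/(54−12) = 0.6905.
1.4124 ≥ 0.6905, so cooperation is sustainable.

Yes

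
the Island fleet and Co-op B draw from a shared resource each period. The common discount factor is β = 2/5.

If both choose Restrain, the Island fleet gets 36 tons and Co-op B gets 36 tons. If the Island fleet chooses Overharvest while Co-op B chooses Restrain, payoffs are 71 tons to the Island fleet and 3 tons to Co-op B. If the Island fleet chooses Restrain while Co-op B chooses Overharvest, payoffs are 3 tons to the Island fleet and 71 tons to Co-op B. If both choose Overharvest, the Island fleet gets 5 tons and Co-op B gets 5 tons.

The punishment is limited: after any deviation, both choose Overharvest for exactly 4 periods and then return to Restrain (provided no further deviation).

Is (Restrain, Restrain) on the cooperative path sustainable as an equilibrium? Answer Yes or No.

No

IC: β+…+β^4 ≥ (71−36)/(36−5) = 35/31.
At β = 2/5: partial sum = 0.6496 < 1.1290. Cooperation not sustainable.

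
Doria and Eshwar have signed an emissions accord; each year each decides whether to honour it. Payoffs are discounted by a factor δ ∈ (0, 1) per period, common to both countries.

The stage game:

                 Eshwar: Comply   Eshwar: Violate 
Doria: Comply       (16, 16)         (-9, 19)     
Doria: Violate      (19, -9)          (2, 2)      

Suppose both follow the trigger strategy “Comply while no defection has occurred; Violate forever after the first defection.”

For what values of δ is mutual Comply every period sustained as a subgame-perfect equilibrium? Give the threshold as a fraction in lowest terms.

Cooperation forever yields 16 each period: 16/(1−δ).
Deviating yields 19 once, then 2 forever: 19 + 2δ/(1−δ).
No profitable deviation requires 16/(1−δ) ≥ 19 + 2δ/(1−δ).
Multiplying by (1−δ): 16 ≥ 19(1−δ) + 2δ = 19 − 17δ.
So 17δ ≥ 3, i.e. δ ≥ 3/17.

3/17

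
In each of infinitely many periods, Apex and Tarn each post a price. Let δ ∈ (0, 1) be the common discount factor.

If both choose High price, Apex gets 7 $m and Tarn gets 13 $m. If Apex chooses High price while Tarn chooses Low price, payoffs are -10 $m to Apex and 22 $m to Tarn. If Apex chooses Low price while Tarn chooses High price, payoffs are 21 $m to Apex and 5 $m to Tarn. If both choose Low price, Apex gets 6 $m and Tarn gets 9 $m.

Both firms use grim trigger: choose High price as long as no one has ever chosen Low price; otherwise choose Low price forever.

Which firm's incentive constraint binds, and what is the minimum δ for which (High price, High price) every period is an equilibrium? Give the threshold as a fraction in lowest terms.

Apex's threshold: (21−7)/(21−6) = 14/15.
Tarn's threshold: (22−13)/(22−9) = 9/13.
14/15 > 9/13, so Apex binds and δ* = 14/15.

Apex; δ ≥ 14/15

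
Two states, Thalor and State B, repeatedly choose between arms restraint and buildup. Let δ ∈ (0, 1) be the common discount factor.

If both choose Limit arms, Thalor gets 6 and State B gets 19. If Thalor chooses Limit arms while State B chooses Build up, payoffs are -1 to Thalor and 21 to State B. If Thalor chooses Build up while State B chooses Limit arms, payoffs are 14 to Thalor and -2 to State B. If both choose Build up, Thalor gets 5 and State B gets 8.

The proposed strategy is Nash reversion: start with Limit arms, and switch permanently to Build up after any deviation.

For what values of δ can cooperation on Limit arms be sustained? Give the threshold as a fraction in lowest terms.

8/9

Thalor: cooperation gives 6 each period; deviation gives 14 once then 5 forever.
  6/(1−δ) ≥ 14 + 5δ/(1−δ) ⇒ δ ≥ 8/9.
State B: cooperation gives 19 each period; deviation gives 21 once then 8 forever.
  δ ≥ 2/13.
Both must hold, so the binding constraint is Thalor's: δ ≥ 8/9.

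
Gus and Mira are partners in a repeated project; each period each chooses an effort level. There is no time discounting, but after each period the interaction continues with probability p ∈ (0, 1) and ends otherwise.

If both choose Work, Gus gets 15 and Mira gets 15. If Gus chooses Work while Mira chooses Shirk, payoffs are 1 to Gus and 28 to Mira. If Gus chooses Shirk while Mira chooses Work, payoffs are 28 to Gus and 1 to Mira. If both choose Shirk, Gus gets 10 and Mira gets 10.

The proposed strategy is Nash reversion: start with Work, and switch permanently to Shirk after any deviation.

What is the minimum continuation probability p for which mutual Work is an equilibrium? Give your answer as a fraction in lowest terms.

13/18

With no time discounting, the continuation probability p plays the role of the discount factor.
Grim-trigger IC: 15/(1−p) ≥ 28 + 10p/(1−p) ⇒ p ≥ (28−15)/(28−10) = 13/18.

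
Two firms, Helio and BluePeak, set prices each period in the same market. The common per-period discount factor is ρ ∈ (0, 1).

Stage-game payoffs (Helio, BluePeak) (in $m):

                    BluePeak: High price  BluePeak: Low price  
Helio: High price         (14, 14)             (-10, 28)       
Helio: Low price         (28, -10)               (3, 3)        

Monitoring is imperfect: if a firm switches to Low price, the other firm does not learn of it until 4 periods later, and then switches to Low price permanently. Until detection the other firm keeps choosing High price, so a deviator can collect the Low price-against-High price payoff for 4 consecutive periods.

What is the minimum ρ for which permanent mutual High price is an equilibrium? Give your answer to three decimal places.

A deviator earns 28 for 4 periods, then 3 forever; cooperating earns 14 forever. Multiplying the IC by (1−ρ):
14 ≥ 28(1−ρ^4) + 3ρ^4, so 25·ρ^4 ≥ 14 and ρ^4 ≥ 14/25.
ρ ≥ (14/25)^(1/4) ≈ 0.865.

0.865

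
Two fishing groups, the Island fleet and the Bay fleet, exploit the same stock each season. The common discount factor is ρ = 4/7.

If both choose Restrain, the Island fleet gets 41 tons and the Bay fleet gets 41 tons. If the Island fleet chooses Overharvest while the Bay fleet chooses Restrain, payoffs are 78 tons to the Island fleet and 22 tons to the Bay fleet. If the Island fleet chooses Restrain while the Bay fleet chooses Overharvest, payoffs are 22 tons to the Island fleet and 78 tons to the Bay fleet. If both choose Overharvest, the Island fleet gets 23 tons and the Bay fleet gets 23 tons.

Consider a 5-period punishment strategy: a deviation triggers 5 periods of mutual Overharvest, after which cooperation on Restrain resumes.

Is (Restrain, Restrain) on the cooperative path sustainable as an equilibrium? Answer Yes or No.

IC: ρ+…+ρ^5 ≥ (78−41)/(41−23) = 37/18.
At ρ = 4/7: partial sum = 1.2521 < 2.0556. Cooperation not sustainable.

No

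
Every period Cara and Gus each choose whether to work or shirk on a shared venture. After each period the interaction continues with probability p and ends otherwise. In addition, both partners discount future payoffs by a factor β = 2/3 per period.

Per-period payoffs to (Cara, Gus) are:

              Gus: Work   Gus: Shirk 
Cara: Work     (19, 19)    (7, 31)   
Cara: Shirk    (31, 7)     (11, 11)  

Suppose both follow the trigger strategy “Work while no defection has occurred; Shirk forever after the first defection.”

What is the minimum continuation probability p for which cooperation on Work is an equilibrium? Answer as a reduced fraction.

9/10

Expected continuation weight on next period's payoff is β·p = 2/3·p, which plays the role of the discount factor.
Cooperation requires 2/3·p ≥ (31−19)/(31−11) = 3/5, hence p ≥ 9/10.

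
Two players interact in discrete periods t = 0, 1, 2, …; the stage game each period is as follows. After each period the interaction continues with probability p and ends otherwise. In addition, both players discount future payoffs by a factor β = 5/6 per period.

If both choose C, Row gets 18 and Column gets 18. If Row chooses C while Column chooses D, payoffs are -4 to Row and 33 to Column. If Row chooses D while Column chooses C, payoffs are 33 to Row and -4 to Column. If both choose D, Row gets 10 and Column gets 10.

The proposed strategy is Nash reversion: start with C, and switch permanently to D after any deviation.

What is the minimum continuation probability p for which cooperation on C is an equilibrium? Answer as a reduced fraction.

18/23

With continuation probability p and discount β, the effective per-period discount factor is βp.
Grim-trigger IC: βp ≥ (33−18)/(33−10) = 15/23.
So p ≥ (15/23)/(5/6) = 18/23.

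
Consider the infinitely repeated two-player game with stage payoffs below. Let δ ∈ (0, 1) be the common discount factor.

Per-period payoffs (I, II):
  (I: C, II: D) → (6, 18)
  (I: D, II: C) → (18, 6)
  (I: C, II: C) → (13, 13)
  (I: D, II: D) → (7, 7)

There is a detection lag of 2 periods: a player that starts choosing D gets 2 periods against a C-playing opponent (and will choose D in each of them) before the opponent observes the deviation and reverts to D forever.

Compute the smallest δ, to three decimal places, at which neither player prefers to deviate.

0.674

The best deviation is to choose D for all 2 undetected periods, earning 18 each, then 7 forever once detected.
Deviation value: 18(1−δ^2)/(1−δ) + 7δ^2/(1−δ); cooperation value: 13/(1−δ).
IC: 13 ≥ 18(1−δ^2) + 7δ^2 = 18 − 11δ^2.
So δ^2 ≥ 5/11, giving δ ≥ (5/11)^(1/2) ≈ 0.674.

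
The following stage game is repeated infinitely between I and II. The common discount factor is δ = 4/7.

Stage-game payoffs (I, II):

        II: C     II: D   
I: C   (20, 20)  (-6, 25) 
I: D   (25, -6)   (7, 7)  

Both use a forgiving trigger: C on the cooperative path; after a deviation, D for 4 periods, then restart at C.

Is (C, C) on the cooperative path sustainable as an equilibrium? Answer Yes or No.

Yes

A one-shot deviation gives 25 now, then 7 for 4 periods, then back to 20.
Gain from deviating: (25−20) today; loss: (20−7) in each of the next 4 periods.
No-deviation condition: (20−7)(δ+…+δ^4) ≥ 25−20, i.e. δ+…+δ^4 ≥ 5/13.
At δ = 4/7: δ+…+δ^4 = 1.1912 ≥ 0.3846.
So cooperation is sustainable.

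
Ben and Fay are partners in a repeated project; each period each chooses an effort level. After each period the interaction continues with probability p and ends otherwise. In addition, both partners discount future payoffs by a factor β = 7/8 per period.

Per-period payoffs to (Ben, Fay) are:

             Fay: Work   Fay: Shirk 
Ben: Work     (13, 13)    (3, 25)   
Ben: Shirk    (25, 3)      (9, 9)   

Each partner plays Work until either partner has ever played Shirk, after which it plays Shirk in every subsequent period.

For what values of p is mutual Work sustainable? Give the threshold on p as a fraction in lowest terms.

With continuation probability p and discount β, the effective per-period discount factor is βp.
Grim-trigger IC: βp ≥ (25−13)/(25−9) = 3/4.
So p ≥ (3/4)/(7/8) = 6/7.

6/7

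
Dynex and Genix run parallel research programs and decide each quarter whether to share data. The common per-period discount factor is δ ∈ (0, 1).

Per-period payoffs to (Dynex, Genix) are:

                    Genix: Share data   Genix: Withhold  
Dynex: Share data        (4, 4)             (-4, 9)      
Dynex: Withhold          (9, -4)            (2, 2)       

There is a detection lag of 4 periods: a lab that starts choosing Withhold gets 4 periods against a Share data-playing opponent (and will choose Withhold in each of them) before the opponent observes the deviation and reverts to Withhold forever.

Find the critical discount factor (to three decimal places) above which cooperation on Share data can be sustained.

Deviating for the 4 undetected periods gains 9−4 = 5 per period over cooperation, then loses 4−2 = 2 per period forever once punishment starts.
Gain: 5(1 + δ + … + δ^3); loss: 2·δ^4/(1−δ).
No profitable deviation ⇔ 5(1−δ^4) ≤ 2·δ^4, i.e. δ^4 ≥ 5/(5+2) = 5/7.
Hence δ ≥ (5/7)^(1/4) ≈ 0.919.

0.919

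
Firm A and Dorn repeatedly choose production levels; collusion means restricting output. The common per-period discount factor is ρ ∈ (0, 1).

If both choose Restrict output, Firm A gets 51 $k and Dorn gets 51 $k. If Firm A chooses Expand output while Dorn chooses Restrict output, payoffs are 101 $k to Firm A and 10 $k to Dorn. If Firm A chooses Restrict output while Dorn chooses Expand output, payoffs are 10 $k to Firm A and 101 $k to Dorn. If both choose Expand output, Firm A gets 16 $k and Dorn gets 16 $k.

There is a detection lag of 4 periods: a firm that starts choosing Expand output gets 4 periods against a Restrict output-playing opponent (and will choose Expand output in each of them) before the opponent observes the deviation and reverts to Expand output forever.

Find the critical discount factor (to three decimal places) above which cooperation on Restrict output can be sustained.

0.876

A deviator earns 101 for 4 periods, then 16 forever; cooperating earns 51 forever. Multiplying the IC by (1−ρ):
51 ≥ 101(1−ρ^4) + 16ρ^4, so 85·ρ^4 ≥ 50 and ρ^4 ≥ 10/17.
ρ ≥ (10/17)^(1/4) ≈ 0.876.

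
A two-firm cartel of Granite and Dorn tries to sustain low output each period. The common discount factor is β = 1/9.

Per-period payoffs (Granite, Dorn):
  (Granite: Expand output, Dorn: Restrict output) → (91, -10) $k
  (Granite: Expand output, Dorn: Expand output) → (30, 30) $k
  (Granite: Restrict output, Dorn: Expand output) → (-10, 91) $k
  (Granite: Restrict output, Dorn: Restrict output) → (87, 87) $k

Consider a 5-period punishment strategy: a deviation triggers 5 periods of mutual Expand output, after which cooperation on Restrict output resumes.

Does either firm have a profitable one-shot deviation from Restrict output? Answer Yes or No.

No

IC: β+…+β^5 ≥ (91−87)/(87−30) = 4/57.
At β = 1/9: partial sum = 0.1250 ≥ 0.0702. Cooperation sustainable.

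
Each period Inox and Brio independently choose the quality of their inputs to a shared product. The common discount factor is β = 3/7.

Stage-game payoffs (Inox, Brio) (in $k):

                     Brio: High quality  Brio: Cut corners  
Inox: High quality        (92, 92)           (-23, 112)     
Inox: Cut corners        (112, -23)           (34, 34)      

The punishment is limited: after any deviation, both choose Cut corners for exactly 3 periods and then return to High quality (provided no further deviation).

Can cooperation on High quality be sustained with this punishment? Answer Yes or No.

Yes

IC: β+…+β^3 ≥ (112−92)/(92−34) = 10/29.
At β = 3/7: partial sum = 0.6910 ≥ 0.3448. Cooperation sustainable.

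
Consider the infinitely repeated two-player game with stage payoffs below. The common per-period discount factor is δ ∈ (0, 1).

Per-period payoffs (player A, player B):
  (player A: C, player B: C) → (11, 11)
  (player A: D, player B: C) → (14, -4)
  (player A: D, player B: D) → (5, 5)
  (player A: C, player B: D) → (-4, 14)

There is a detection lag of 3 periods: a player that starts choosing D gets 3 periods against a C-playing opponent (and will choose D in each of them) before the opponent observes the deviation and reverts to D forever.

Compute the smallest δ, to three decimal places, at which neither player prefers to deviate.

The best deviation is to choose D for all 3 undetected periods, earning 14 each, then 5 forever once detected.
Deviation value: 14(1−δ^3)/(1−δ) + 5δ^3/(1−δ); cooperation value: 11/(1−δ).
IC: 11 ≥ 14(1−δ^3) + 5δ^3 = 14 − 9δ^3.
So δ^3 ≥ 3/9 = 1/3, giving δ ≥ (1/3)^(1/3) ≈ 0.693.

0.693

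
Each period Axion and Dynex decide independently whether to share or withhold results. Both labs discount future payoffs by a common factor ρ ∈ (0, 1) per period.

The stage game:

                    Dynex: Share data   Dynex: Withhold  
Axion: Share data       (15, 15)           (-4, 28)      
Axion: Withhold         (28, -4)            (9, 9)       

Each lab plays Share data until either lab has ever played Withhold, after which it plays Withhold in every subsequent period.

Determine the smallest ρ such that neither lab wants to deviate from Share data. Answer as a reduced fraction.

13/19

Cooperation forever yields 15 each period: 15/(1−ρ).
Deviating yields 28 once, then 9 forever: 28 + 9ρ/(1−ρ).
No profitable deviation requires 15/(1−ρ) ≥ 28 + 9ρ/(1−ρ).
Multiplying by (1−ρ): 15 ≥ 28(1−ρ) + 9ρ = 28 − 19ρ.
So 19ρ ≥ 13, i.e. ρ ≥ 13/19.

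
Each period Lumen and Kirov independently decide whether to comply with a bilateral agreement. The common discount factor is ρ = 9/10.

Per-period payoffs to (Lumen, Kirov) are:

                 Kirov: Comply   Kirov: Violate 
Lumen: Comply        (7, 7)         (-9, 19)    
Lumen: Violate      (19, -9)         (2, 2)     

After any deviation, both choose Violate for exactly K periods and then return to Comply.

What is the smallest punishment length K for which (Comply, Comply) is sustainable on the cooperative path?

3

IC: ρ(1−ρ^K)/(1−ρ) ≥ (19−7)/(7−2) = 12/5.
With ρ = 9/10: need 1 − ρ^K ≥ 12/5·(1−9/10)/(9/10), i.e. ρ^K ≤ 0.7333.
Since (9/10)^2 = 0.8100 and (9/10)^3 = 0.7290, the smallest such K is 3.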